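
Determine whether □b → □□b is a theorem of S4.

Tableau for the negation ¬(□b → □□b):
1. ¬(□b → □□b), u
2. □b, u
3. ¬□□b, u
4. b, u
5. ¬□b, v
6. b, v
7. ¬b, w
8. b, w
Accessibility: uRu, uRv, uRw, vRv, vRw, wRw
Branch closes: b and ¬b both at w.
Every branch of the negation's tableau closes; the branch above is one of them.

Valid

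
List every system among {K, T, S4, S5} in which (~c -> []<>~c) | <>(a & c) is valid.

S5

S4-tableau for the negation ~((~c -> []<>~c) | <>(a & c)):
1. ~((~c -> []<>~c) | <>(a & c)), 0
2. ~(~c -> []<>~c), 0
3. ~<>(a & c), 0
4. ~c, 0
5. ~[]<>~c, 0
6. ~(a & c), 0
7. ~<>~c, 1
8. ~(a & c), 1
9. c, 1
10. ~a, 1
Accessibility: 0R0, 0R1, 1R1
Complete open branch: countermodel on an S4-frame, so not valid in S4, nor in K, T (the same frame is also a K-frame and a T-frame).
S5-tableau for the negation ~((~c -> []<>~c) | <>(a & c)):
1. ~((~c -> []<>~c) | <>(a & c)), 0
2. ~(~c -> []<>~c), 0
3. ~<>(a & c), 0
4. ~c, 0
5. ~[]<>~c, 0
6. ~(a & c), 0
7. ~<>~c, 1
8. ~(a & c), 1
9. c, 0
Accessibility: 0R0, 0R1, 1R0, 1R1
Branch closes: c and ~c both at 0.
Every branch closes (one shown): valid in S5.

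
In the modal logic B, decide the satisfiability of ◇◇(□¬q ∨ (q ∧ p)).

Satisfiable (open branch found)

1. ◇◇(□¬q ∨ (q ∧ p)), 0
2. ◇(□¬q ∨ (q ∧ p)), 1
3. □¬q ∨ (q ∧ p), 2
4. q ∧ p, 2
5. q, 2
6. p, 2
Accessibility: 0R0, 0R1, 1R0, 1R1, 1R2, 2R1, 2R2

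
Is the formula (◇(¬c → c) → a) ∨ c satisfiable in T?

Yes, satisfiable

1. (◇(¬c → c) → a) ∨ c, w0
2. c, w0
Accessibility: w0Rw0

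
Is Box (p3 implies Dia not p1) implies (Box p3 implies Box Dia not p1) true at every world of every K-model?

Valid

Tableau for the negation not (Box (p3 implies Dia not p1) implies (Box p3 implies Box Dia not p1)):
1. not (Box (p3 implies Dia not p1) implies (Box p3 implies Box Dia not p1)), u
2. Box (p3 implies Dia not p1), u   [neg-implies-rule on 1]
3. not (Box p3 implies Box Dia not p1), u   [neg-implies-rule on 1]
4. Box p3, u   [neg-implies-rule on 3]
5. not Box Dia not p1, u   [neg-implies-rule on 3]
6. not Dia not p1, v   [neg-Box-rule on 5: fresh world v, uRv]
7. p3 implies Dia not p1, v   [Box-rule on 2 via uRv]
8. p3, v   [Box-rule on 4 via uRv]
9. Dia not p1, v   [implies-rule on 7 (branches; this branch)]
10. not p1, w   [Dia-rule on 9: fresh world w, vRw]
11. p1, w   [neg-Dia-rule on 6 via vRw]
Accessibility: uRv, vRw
Branch closes: p1 and not p1 both at w.
All branches of the negation close; one closing branch shown above.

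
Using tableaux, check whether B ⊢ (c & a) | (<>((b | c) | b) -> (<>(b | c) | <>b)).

Tableau for the negation ~((c & a) | (<>((b | c) | b) -> (<>(b | c) | <>b))):
1. ~((c & a) | (<>((b | c) | b) -> (<>(b | c) | <>b))), w0
2. ~(c & a), w0
3. ~(<>((b | c) | b) -> (<>(b | c) | <>b)), w0
4. <>((b | c) | b), w0
5. ~(<>(b | c) | <>b), w0
6. ~<>(b | c), w0
7. ~<>b, w0
8. ~(b | c), w0
9. ~b, w0
10. ~c, w0
11. ~a, w0
12. (b | c) | b, w1
13. ~(b | c), w1
14. ~b, w1
15. ~c, w1
16. b | c, w1
17. c, w1
Accessibility: w0Rw0, w0Rw1, w1Rw0, w1Rw1
Branch closes: c and ~c both at w1.
Every branch of the negation's tableau closes; the branch above is one of them.

Yes, valid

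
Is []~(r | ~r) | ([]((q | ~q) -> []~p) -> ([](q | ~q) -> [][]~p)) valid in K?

Tableau for the negation ~([]~(r | ~r) | ([]((q | ~q) -> []~p) -> ([](q | ~q) -> [][]~p))):
1. ~([]~(r | ~r) | ([]((q | ~q) -> []~p) -> ([](q | ~q) -> [][]~p))), w0
2. ~[]~(r | ~r), w0
3. ~([]((q | ~q) -> []~p) -> ([](q | ~q) -> [][]~p)), w0
4. []((q | ~q) -> []~p), w0
5. ~([](q | ~q) -> [][]~p), w0
6. [](q | ~q), w0
7. ~[][]~p, w0
8. r | ~r, w1
9. (q | ~q) -> []~p, w1
10. q | ~q, w1
11. ~r, w1
12. []~p, w1
13. ~q, w1
14. ~[]~p, w2
15. (q | ~q) -> []~p, w2
16. q | ~q, w2
17. []~p, w2
18. ~q, w2
19. p, w3
20. ~p, w3
Accessibility: w0Rw1, w0Rw2, w2Rw3
Branch closes: p and ~p both at w3.
Every branch of the negation's tableau closes; the branch above is one of them.

Valid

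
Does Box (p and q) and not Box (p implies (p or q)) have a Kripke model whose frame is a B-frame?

1. Box (p and q) and not Box (p implies (p or q)), 0
2. Box (p and q), 0
3. not Box (p implies (p or q)), 0
4. p and q, 0
5. p, 0
6. q, 0
7. not (p implies (p or q)), 1
8. p, 1
9. not (p or q), 1
10. not p, 1
11. not q, 1
Accessibility: 0R0, 0R1, 1R0, 1R1
Branch closes: p and not p both at 1.
All branches of the tableau close; one closing branch shown above.

No, unsatisfiable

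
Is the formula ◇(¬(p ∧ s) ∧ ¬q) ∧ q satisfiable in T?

1. ◇(¬(p ∧ s) ∧ ¬q) ∧ q, w0
2. ◇(¬(p ∧ s) ∧ ¬q), w0   [∧-rule on 1]
3. q, w0   [∧-rule on 1]
4. ¬(p ∧ s) ∧ ¬q, w1   [◇-rule on 2: fresh world w1, w0Rw1]
5. ¬(p ∧ s), w1   [∧-rule on 4]
6. ¬q, w1   [∧-rule on 4]
7. ¬s, w1   [¬∧-rule on 5 (branches; this branch)]
Accessibility: w0Rw0, w0Rw1, w1Rw1

Satisfiable (open branch found)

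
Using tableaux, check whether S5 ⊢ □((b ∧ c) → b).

Valid

Tableau for the negation ¬□((b ∧ c) → b):
1. ¬□((b ∧ c) → b), 0
2. ¬((b ∧ c) → b), 1   [¬□-rule on 1: fresh world 1, 0R1]
3. b ∧ c, 1   [¬→-rule on 2]
4. ¬b, 1   [¬→-rule on 2]
5. b, 1   [∧-rule on 3]
6. c, 1   [∧-rule on 3]
Accessibility: 0R0, 0R1, 1R0, 1R1
Branch closes: b and ¬b both at 1.
All branches of the negation close; one closing branch shown above.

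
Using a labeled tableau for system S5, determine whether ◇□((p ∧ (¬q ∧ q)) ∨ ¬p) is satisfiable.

Satisfiable

1. ◇□((p ∧ (¬q ∧ q)) ∨ ¬p), w0
2. □((p ∧ (¬q ∧ q)) ∨ ¬p), w1
3. (p ∧ (¬q ∧ q)) ∨ ¬p, w0
4. (p ∧ (¬q ∧ q)) ∨ ¬p, w1
5. ¬p, w0
6. ¬p, w1
Accessibility: w0Rw0, w0Rw1, w1Rw0, w1Rw1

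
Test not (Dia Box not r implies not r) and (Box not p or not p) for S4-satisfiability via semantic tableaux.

1. not (Dia Box not r implies not r) and (Box not p or not p), 0
2. not (Dia Box not r implies not r), 0
3. Box not p or not p, 0
4. Dia Box not r, 0
5. r, 0
6. not p, 0
7. Box not r, 1
8. not r, 1
Accessibility: 0R0, 0R1, 1R1

Yes, satisfiable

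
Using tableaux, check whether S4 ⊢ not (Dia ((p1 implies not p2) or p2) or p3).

Tableau for the negation Dia ((p1 implies not p2) or p2) or p3:
1. Dia ((p1 implies not p2) or p2) or p3, w0
2. p3, w0   [or-rule on 1 (branches; this branch)]
Accessibility: w0Rw0
The negation has an open branch (countermodel exists).

No, not valid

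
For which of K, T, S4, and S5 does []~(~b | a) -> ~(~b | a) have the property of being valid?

T-tableau for the negation ~([]~(~b | a) -> ~(~b | a)):
1. ~([]~(~b | a) -> ~(~b | a)), u
2. []~(~b | a), u
3. ~b | a, u
4. ~(~b | a), u
5. b, u
6. ~a, u
7. a, u
Accessibility: uRu
Branch closes: a and ~a both at u.
Every branch closes (one shown): valid in T, hence also in S4, S5 (every theorem of T is a theorem of S4 and S5).
K-tableau for the negation ~([]~(~b | a) -> ~(~b | a)):
1. ~([]~(~b | a) -> ~(~b | a)), u
2. []~(~b | a), u
3. ~b | a, u
4. a, u
Complete open branch: countermodel on a K-frame, so not valid in K.

T, S4, S5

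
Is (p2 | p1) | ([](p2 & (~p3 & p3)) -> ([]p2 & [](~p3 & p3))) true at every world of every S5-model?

Yes, valid

Tableau for the negation ~((p2 | p1) | ([](p2 & (~p3 & p3)) -> ([]p2 & [](~p3 & p3)))):
1. ~((p2 | p1) | ([](p2 & (~p3 & p3)) -> ([]p2 & [](~p3 & p3)))), u
2. ~(p2 | p1), u   [~|-rule on 1]
3. ~([](p2 & (~p3 & p3)) -> ([]p2 & [](~p3 & p3))), u   [~|-rule on 1]
4. ~p2, u   [~|-rule on 2]
5. ~p1, u   [~|-rule on 2]
6. [](p2 & (~p3 & p3)), u   [~->-rule on 3]
7. ~([]p2 & [](~p3 & p3)), u   [~->-rule on 3]
8. p2 & (~p3 & p3), u   [[]-rule on 6 via uRu]
9. p2, u   [&-rule on 8]
10. ~p3 & p3, u   [&-rule on 8]
Accessibility: uRu
Branch closes: p2 and ~p2 both at u.
Every branch of the negation's tableau closes; the branch above is one of them.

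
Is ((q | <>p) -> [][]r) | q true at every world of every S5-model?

No, not valid

Tableau for the negation ~(((q | <>p) -> [][]r) | q):
1. ~(((q | <>p) -> [][]r) | q), w0
2. ~((q | <>p) -> [][]r), w0   [~|-rule on 1]
3. ~q, w0   [~|-rule on 1]
4. q | <>p, w0   [~->-rule on 2]
5. ~[][]r, w0   [~->-rule on 2]
6. <>p, w0   [|-rule on 4 (branches; this branch)]
7. ~[]r, w1   [~[]-rule on 5: fresh world w1, w0Rw1]
8. p, w2   [<>-rule on 6: fresh world w2, w0Rw2]
9. ~r, w3   [~[]-rule on 7: fresh world w3, w1Rw3]
Accessibility: w0Rw0, w0Rw1, w0Rw2, w0Rw3, w1Rw0, w1Rw1, w1Rw2, w1Rw3, w2Rw0, w2Rw1, w2Rw2, w2Rw3, w3Rw0, w3Rw1, w3Rw2, w3Rw3
The negation has an open branch (countermodel exists).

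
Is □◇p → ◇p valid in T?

Valid

Tableau for the negation ¬(□◇p → ◇p):
1. ¬(□◇p → ◇p), 0
2. □◇p, 0   [¬→-rule on 1]
3. ¬◇p, 0   [¬→-rule on 1]
4. ◇p, 0   [□-rule on 2 via 0R0]
5. ¬p, 0   [¬◇-rule on 3 via 0R0]
6. p, 1   [◇-rule on 4: fresh world 1, 0R1]
7. ◇p, 1   [□-rule on 2 via 0R1]
8. ¬p, 1   [¬◇-rule on 3 via 0R1]
Accessibility: 0R0, 0R1, 1R1
Branch closes: p and ¬p both at 1.
Every branch of the negation's tableau closes; the branch above is one of them.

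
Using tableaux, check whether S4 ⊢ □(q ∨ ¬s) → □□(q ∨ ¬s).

Tableau for the negation ¬(□(q ∨ ¬s) → □□(q ∨ ¬s)):
1. ¬(□(q ∨ ¬s) → □□(q ∨ ¬s)), w0
2. □(q ∨ ¬s), w0
3. ¬□□(q ∨ ¬s), w0
4. q ∨ ¬s, w0
5. ¬s, w0
6. ¬□(q ∨ ¬s), w1
7. q ∨ ¬s, w1
8. ¬s, w1
9. ¬(q ∨ ¬s), w2
10. ¬q, w2
11. s, w2
12. q ∨ ¬s, w2
13. ¬s, w2
Accessibility: w0Rw0, w0Rw1, w0Rw2, w1Rw1, w1Rw2, w2Rw2
Branch closes: s and ¬s both at w2.
Every branch of the negation's tableau closes; the branch above is one of them.

Valid in S4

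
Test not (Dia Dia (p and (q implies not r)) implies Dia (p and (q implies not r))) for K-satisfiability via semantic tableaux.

Satisfiable

1. not (Dia Dia (p and (q implies not r)) implies Dia (p and (q implies not r))), u
2. Dia Dia (p and (q implies not r)), u   [neg-implies-rule on 1]
3. not Dia (p and (q implies not r)), u   [neg-implies-rule on 1]
4. Dia (p and (q implies not r)), v   [Dia-rule on 2: fresh world v, uRv]
5. not (p and (q implies not r)), v   [neg-Dia-rule on 3 via uRv]
6. not (q implies not r), v   [neg-and-rule on 5 (branches; this branch)]
7. q, v   [neg-implies-rule on 6]
8. r, v   [neg-implies-rule on 6]
9. p and (q implies not r), w   [Dia-rule on 4: fresh world w, vRw]
10. p, w   [and-rule on 9]
11. q implies not r, w   [and-rule on 9]
12. not r, w   [implies-rule on 11 (branches; this branch)]
Accessibility: uRv, vRw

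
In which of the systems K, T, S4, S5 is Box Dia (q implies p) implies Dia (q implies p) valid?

K-tableau for the negation not (Box Dia (q implies p) implies Dia (q implies p)):
1. not (Box Dia (q implies p) implies Dia (q implies p)), w0
2. Box Dia (q implies p), w0
3. not Dia (q implies p), w0
Complete open branch: countermodel on a K-frame, so not valid in K.
T-tableau for the negation not (Box Dia (q implies p) implies Dia (q implies p)):
1. not (Box Dia (q implies p) implies Dia (q implies p)), w0
2. Box Dia (q implies p), w0
3. not Dia (q implies p), w0
4. Dia (q implies p), w0
5. not (q implies p), w0
6. q, w0
7. not p, w0
8. q implies p, w1
9. Dia (q implies p), w1
10. not (q implies p), w1
11. q, w1
12. not p, w1
13. p, w1
Accessibility: w0Rw0, w0Rw1, w1Rw1
Branch closes: p and not p both at w1.
Every branch closes (one shown): valid in T, hence also in S4, S5 (every theorem of T is a theorem of S4 and S5).

T, S4, S5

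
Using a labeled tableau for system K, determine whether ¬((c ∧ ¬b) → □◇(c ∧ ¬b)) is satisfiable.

Satisfiable

1. ¬((c ∧ ¬b) → □◇(c ∧ ¬b)), u
2. c ∧ ¬b, u   [¬→-rule on 1]
3. ¬□◇(c ∧ ¬b), u   [¬→-rule on 1]
4. c, u   [∧-rule on 2]
5. ¬b, u   [∧-rule on 2]
6. ¬◇(c ∧ ¬b), v   [¬□-rule on 3: fresh world v, uRv]
Accessibility: uRv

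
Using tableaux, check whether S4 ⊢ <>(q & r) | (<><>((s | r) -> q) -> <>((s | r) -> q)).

Tableau for the negation ~(<>(q & r) | (<><>((s | r) -> q) -> <>((s | r) -> q))):
1. ~(<>(q & r) | (<><>((s | r) -> q) -> <>((s | r) -> q))), 0
2. ~<>(q & r), 0   [~|-rule on 1]
3. ~(<><>((s | r) -> q) -> <>((s | r) -> q)), 0   [~|-rule on 1]
4. <><>((s | r) -> q), 0   [~->-rule on 3]
5. ~<>((s | r) -> q), 0   [~->-rule on 3]
6. ~(q & r), 0   [~<>-rule on 2 via 0R0]
7. ~((s | r) -> q), 0   [~<>-rule on 5 via 0R0]
8. s | r, 0   [~->-rule on 7]
9. ~q, 0   [~->-rule on 7]
10. ~r, 0   [~&-rule on 6 (branches; this branch)]
11. s, 0   [|-rule on 8 (branches; this branch)]
12. <>((s | r) -> q), 1   [<>-rule on 4: fresh world 1, 0R1]
13. ~(q & r), 1   [~<>-rule on 2 via 0R1]
14. ~((s | r) -> q), 1   [~<>-rule on 5 via 0R1]
15. s | r, 1   [~->-rule on 14]
16. ~q, 1   [~->-rule on 14]
17. ~r, 1   [~&-rule on 13 (branches; this branch)]
18. s, 1   [|-rule on 15 (branches; this branch)]
19. (s | r) -> q, 2   [<>-rule on 12: fresh world 2, 1R2]
20. ~(q & r), 2   [~<>-rule on 2 via 0R2]
21. ~((s | r) -> q), 2   [~<>-rule on 5 via 0R2]
22. s | r, 2   [~->-rule on 21]
23. ~q, 2   [~->-rule on 21]
24. ~(s | r), 2   [->-rule on 19 (branches; this branch)]
25. ~s, 2   [~|-rule on 24]
26. ~r, 2   [~|-rule on 24]
27. r, 2   [|-rule on 22 (branches; this branch)]
Accessibility: 0R0, 0R1, 0R2, 1R1, 1R2, 2R2
Branch closes: r and ~r both at 2.
All branches of the negation close; one closing branch shown above.

Valid in S4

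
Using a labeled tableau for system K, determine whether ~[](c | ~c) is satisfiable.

Unsatisfiable

1. ~[](c | ~c), w0
2. ~(c | ~c), w1
3. ~c, w1
4. c, w1
Accessibility: w0Rw1
Branch closes: c and ~c both at w1.
Every branch closes; the branch above is one of them.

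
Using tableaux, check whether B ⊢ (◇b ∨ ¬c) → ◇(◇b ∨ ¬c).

Valid

Tableau for the negation ¬((◇b ∨ ¬c) → ◇(◇b ∨ ¬c)):
1. ¬((◇b ∨ ¬c) → ◇(◇b ∨ ¬c)), 0
2. ◇b ∨ ¬c, 0
3. ¬◇(◇b ∨ ¬c), 0
4. ¬(◇b ∨ ¬c), 0
5. ¬◇b, 0
6. c, 0
7. ¬b, 0
8. ◇b, 0
9. b, 1
10. ¬(◇b ∨ ¬c), 1
11. ¬◇b, 1
12. c, 1
13. ¬b, 1
Accessibility: 0R0, 0R1, 1R0, 1R1
Branch closes: b and ¬b both at 1.
All branches of the negation close; one closing branch shown above.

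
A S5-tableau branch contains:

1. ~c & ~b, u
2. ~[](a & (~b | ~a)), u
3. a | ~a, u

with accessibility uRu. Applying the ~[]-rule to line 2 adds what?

a fresh world v with uRv, and ~(a & (~b | ~a)) at v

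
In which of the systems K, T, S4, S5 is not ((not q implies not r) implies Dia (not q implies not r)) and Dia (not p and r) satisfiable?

K

T-tableau for the formula:
1. not ((not q implies not r) implies Dia (not q implies not r)) and Dia (not p and r), w0
2. not ((not q implies not r) implies Dia (not q implies not r)), w0
3. Dia (not p and r), w0
4. not q implies not r, w0
5. not Dia (not q implies not r), w0
6. not (not q implies not r), w0
7. not q, w0
8. r, w0
9. not r, w0
Accessibility: w0Rw0
Branch closes: r and not r both at w0.
Every branch closes (one shown): unsatisfiable in T, hence also in S4, S5 (every S4/S5-frame is a T-frame).
K-tableau for the formula:
1. not ((not q implies not r) implies Dia (not q implies not r)) and Dia (not p and r), w0
2. not ((not q implies not r) implies Dia (not q implies not r)), w0
3. Dia (not p and r), w0
4. not q implies not r, w0
5. not Dia (not q implies not r), w0
6. not r, w0
7. not p and r, w1
8. not p, w1
9. r, w1
10. not (not q implies not r), w1
11. not q, w1
Accessibility: w0Rw1
Complete open branch: satisfiable in K.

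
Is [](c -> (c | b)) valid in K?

Yes, valid

Tableau for the negation ~[](c -> (c | b)):
1. ~[](c -> (c | b)), u
2. ~(c -> (c | b)), v   [~[]-rule on 1: fresh world v, uRv]
3. c, v   [~->-rule on 2]
4. ~(c | b), v   [~->-rule on 2]
5. ~c, v   [~|-rule on 4]
6. ~b, v   [~|-rule on 4]
Accessibility: uRv
Branch closes: c and ~c both at v.
All branches of the negation close; one closing branch shown above.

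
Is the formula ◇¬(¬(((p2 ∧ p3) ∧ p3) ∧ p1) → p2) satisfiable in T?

Yes, satisfiable

1. ◇¬(¬(((p2 ∧ p3) ∧ p3) ∧ p1) → p2), u
2. ¬(¬(((p2 ∧ p3) ∧ p3) ∧ p1) → p2), v   [◇-rule on 1: fresh world v, uRv]
3. ¬(((p2 ∧ p3) ∧ p3) ∧ p1), v   [¬→-rule on 2]
4. ¬p2, v   [¬→-rule on 2]
5. ¬p1, v   [¬∧-rule on 3 (branches; this branch)]
Accessibility: uRu, uRv, vRv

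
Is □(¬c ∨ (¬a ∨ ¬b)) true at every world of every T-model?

Not valid

Tableau for the negation ¬□(¬c ∨ (¬a ∨ ¬b)):
1. ¬□(¬c ∨ (¬a ∨ ¬b)), 0
2. ¬(¬c ∨ (¬a ∨ ¬b)), 1
3. c, 1
4. ¬(¬a ∨ ¬b), 1
5. a, 1
6. b, 1
Accessibility: 0R0, 0R1, 1R1
The negation has an open branch (countermodel exists).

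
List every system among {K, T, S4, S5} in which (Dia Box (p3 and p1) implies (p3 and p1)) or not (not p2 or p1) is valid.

S5

S4-tableau for the negation not ((Dia Box (p3 and p1) implies (p3 and p1)) or not (not p2 or p1)):
1. not ((Dia Box (p3 and p1) implies (p3 and p1)) or not (not p2 or p1)), u
2. not (Dia Box (p3 and p1) implies (p3 and p1)), u
3. not p2 or p1, u
4. Dia Box (p3 and p1), u
5. not (p3 and p1), u
6. p1, u
7. not p3, u
8. Box (p3 and p1), v
9. p3 and p1, v
10. p3, v
11. p1, v
Accessibility: uRu, uRv, vRv
Complete open branch: countermodel on an S4-frame, so not valid in S4, nor in K, T (the same frame is also a K-frame and a T-frame).
S5-tableau for the negation not ((Dia Box (p3 and p1) implies (p3 and p1)) or not (not p2 or p1)):
1. not ((Dia Box (p3 and p1) implies (p3 and p1)) or not (not p2 or p1)), u
2. not (Dia Box (p3 and p1) implies (p3 and p1)), u
3. not p2 or p1, u
4. Dia Box (p3 and p1), u
5. not (p3 and p1), u
6. p1, u
7. not p3, u
8. Box (p3 and p1), v
9. p3 and p1, u
10. p3, u
Accessibility: uRu, uRv, vRu, vRv
Branch closes: p3 and not p3 both at u.
Every branch closes (one shown): valid in S5.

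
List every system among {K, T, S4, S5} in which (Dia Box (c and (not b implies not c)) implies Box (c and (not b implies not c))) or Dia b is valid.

T, S4, S5

T-tableau for the negation not ((Dia Box (c and (not b implies not c)) implies Box (c and (not b implies not c))) or Dia b):
1. not ((Dia Box (c and (not b implies not c)) implies Box (c and (not b implies not c))) or Dia b), u
2. not (Dia Box (c and (not b implies not c)) implies Box (c and (not b implies not c))), u   [neg-or-rule on 1]
3. not Dia b, u   [neg-or-rule on 1]
4. Dia Box (c and (not b implies not c)), u   [neg-implies-rule on 2]
5. not Box (c and (not b implies not c)), u   [neg-implies-rule on 2]
6. not b, u   [neg-Dia-rule on 3 via uRu]
7. Box (c and (not b implies not c)), v   [Dia-rule on 4: fresh world v, uRv]
8. not b, v   [neg-Dia-rule on 3 via uRv]
9. c and (not b implies not c), v   [Box-rule on 7 via vRv]
10. c, v   [and-rule on 9]
11. not b implies not c, v   [and-rule on 9]
12. not c, v   [implies-rule on 11 (branches; this branch)]
Accessibility: uRu, uRv, vRv
Branch closes: c and not c both at v.
Every branch closes (one shown): valid in T, hence also in S4, S5 (every theorem of T is a theorem of S4 and S5).
K-tableau for the negation not ((Dia Box (c and (not b implies not c)) implies Box (c and (not b implies not c))) or Dia b):
1. not ((Dia Box (c and (not b implies not c)) implies Box (c and (not b implies not c))) or Dia b), u
2. not (Dia Box (c and (not b implies not c)) implies Box (c and (not b implies not c))), u   [neg-or-rule on 1]
3. not Dia b, u   [neg-or-rule on 1]
4. Dia Box (c and (not b implies not c)), u   [neg-implies-rule on 2]
5. not Box (c and (not b implies not c)), u   [neg-implies-rule on 2]
6. Box (c and (not b implies not c)), v   [Dia-rule on 4: fresh world v, uRv]
7. not b, v   [neg-Dia-rule on 3 via uRv]
8. not (c and (not b implies not c)), w   [neg-Box-rule on 5: fresh world w, uRw]
9. not b, w   [neg-Dia-rule on 3 via uRw]
10. not (not b implies not c), w   [neg-and-rule on 8 (branches; this branch)]
11. c, w   [neg-implies-rule on 10]
Accessibility: uRv, uRw
Complete open branch: countermodel on a K-frame, so not valid in K.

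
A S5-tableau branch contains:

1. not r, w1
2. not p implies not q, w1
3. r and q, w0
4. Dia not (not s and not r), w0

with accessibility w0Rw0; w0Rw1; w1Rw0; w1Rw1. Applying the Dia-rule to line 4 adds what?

a fresh world w2 with w0Rw2, and not (not s and not r) at w2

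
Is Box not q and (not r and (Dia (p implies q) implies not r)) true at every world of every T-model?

No, not valid

Tableau for the negation not (Box not q and (not r and (Dia (p implies q) implies not r))):
1. not (Box not q and (not r and (Dia (p implies q) implies not r))), w0
2. not (not r and (Dia (p implies q) implies not r)), w0   [neg-and-rule on 1 (branches; this branch)]
3. not (Dia (p implies q) implies not r), w0   [neg-and-rule on 2 (branches; this branch)]
4. Dia (p implies q), w0   [neg-implies-rule on 3]
5. r, w0   [neg-implies-rule on 3]
6. p implies q, w1   [Dia-rule on 4: fresh world w1, w0Rw1]
7. q, w1   [implies-rule on 6 (branches; this branch)]
Accessibility: w0Rw0, w0Rw1, w1Rw1
The negation has an open branch (countermodel exists).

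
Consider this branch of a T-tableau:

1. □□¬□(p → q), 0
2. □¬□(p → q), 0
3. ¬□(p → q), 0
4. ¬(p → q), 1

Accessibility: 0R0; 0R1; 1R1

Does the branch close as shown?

No atom appears with both signs at the same world.

Open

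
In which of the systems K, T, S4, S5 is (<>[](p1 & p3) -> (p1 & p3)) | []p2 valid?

S5-tableau for the negation ~((<>[](p1 & p3) -> (p1 & p3)) | []p2):
1. ~((<>[](p1 & p3) -> (p1 & p3)) | []p2), w0
2. ~(<>[](p1 & p3) -> (p1 & p3)), w0
3. ~[]p2, w0
4. <>[](p1 & p3), w0
5. ~(p1 & p3), w0
6. ~p3, w0
7. ~p2, w1
8. [](p1 & p3), w2
9. p1 & p3, w0
10. p1, w0
11. p3, w0
Accessibility: w0Rw0, w0Rw1, w0Rw2, w1Rw0, w1Rw1, w1Rw2, w2Rw0, w2Rw1, w2Rw2
Branch closes: p3 and ~p3 both at w0.
Every branch closes (one shown): valid in S5.
S4-tableau for the negation ~((<>[](p1 & p3) -> (p1 & p3)) | []p2):
1. ~((<>[](p1 & p3) -> (p1 & p3)) | []p2), w0
2. ~(<>[](p1 & p3) -> (p1 & p3)), w0
3. ~[]p2, w0
4. <>[](p1 & p3), w0
5. ~(p1 & p3), w0
6. ~p3, w0
7. ~p2, w1
8. [](p1 & p3), w2
9. p1 & p3, w2
10. p1, w2
11. p3, w2
Accessibility: w0Rw0, w0Rw1, w0Rw2, w1Rw1, w2Rw2
Complete open branch: countermodel on an S4-frame, so not valid in S4, nor in K, T (the same frame is also a K-frame and a T-frame).

S5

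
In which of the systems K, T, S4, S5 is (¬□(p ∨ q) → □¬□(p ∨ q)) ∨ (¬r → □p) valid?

S5

S5-tableau for the negation ¬((¬□(p ∨ q) → □¬□(p ∨ q)) ∨ (¬r → □p)):
1. ¬((¬□(p ∨ q) → □¬□(p ∨ q)) ∨ (¬r → □p)), w0
2. ¬(¬□(p ∨ q) → □¬□(p ∨ q)), w0
3. ¬(¬r → □p), w0
4. ¬□(p ∨ q), w0
5. ¬□¬□(p ∨ q), w0
6. ¬r, w0
7. ¬□p, w0
8. ¬(p ∨ q), w1
9. ¬p, w1
10. ¬q, w1
11. □(p ∨ q), w2
12. p ∨ q, w0
13. p ∨ q, w1
14. p ∨ q, w2
15. q, w0
16. q, w1
Accessibility: w0Rw0, w0Rw1, w0Rw2, w1Rw0, w1Rw1, w1Rw2, w2Rw0, w2Rw1, w2Rw2
Branch closes: q and ¬q both at w1.
Every branch closes (one shown): valid in S5.
S4-tableau for the negation ¬((¬□(p ∨ q) → □¬□(p ∨ q)) ∨ (¬r → □p)):
1. ¬((¬□(p ∨ q) → □¬□(p ∨ q)) ∨ (¬r → □p)), w0
2. ¬(¬□(p ∨ q) → □¬□(p ∨ q)), w0
3. ¬(¬r → □p), w0
4. ¬□(p ∨ q), w0
5. ¬□¬□(p ∨ q), w0
6. ¬r, w0
7. ¬□p, w0
8. ¬(p ∨ q), w1
9. ¬p, w1
10. ¬q, w1
11. □(p ∨ q), w2
12. p ∨ q, w2
13. q, w2
14. ¬p, w3
Accessibility: w0Rw0, w0Rw1, w0Rw2, w0Rw3, w1Rw1, w2Rw2, w3Rw3
Complete open branch: countermodel on an S4-frame, so not valid in S4, nor in K, T (the same frame is also a K-frame and a T-frame).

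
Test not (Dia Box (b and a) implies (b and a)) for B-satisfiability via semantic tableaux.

Unsatisfiable (every branch closes)

1. not (Dia Box (b and a) implies (b and a)), 0
2. Dia Box (b and a), 0
3. not (b and a), 0
4. not a, 0
5. Box (b and a), 1
6. b and a, 0
7. b, 0
8. a, 0
Accessibility: 0R0, 0R1, 1R0, 1R1
Branch closes: a and not a both at 0.
(One branch shown.) All branches close.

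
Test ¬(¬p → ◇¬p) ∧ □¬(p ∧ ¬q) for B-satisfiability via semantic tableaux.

1. ¬(¬p → ◇¬p) ∧ □¬(p ∧ ¬q), 0
2. ¬(¬p → ◇¬p), 0   [∧-rule on 1]
3. □¬(p ∧ ¬q), 0   [∧-rule on 1]
4. ¬p, 0   [¬→-rule on 2]
5. ¬◇¬p, 0   [¬→-rule on 2]
6. ¬(p ∧ ¬q), 0   [□-rule on 3 via 0R0]
7. p, 0   [¬◇-rule on 5 via 0R0]
Accessibility: 0R0
Branch closes: p and ¬p both at 0.
All branches of the tableau close; one closing branch shown above.

No, unsatisfiable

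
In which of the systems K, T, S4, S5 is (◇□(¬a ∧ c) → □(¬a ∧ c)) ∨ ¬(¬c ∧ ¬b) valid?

S5

S4-tableau for the negation ¬((◇□(¬a ∧ c) → □(¬a ∧ c)) ∨ ¬(¬c ∧ ¬b)):
1. ¬((◇□(¬a ∧ c) → □(¬a ∧ c)) ∨ ¬(¬c ∧ ¬b)), 0
2. ¬(◇□(¬a ∧ c) → □(¬a ∧ c)), 0
3. ¬c ∧ ¬b, 0
4. ◇□(¬a ∧ c), 0
5. ¬□(¬a ∧ c), 0
6. ¬c, 0
7. ¬b, 0
8. □(¬a ∧ c), 1
9. ¬a ∧ c, 1
10. ¬a, 1
11. c, 1
12. ¬(¬a ∧ c), 2
13. ¬c, 2
Accessibility: 0R0, 0R1, 0R2, 1R1, 2R2
Complete open branch: countermodel on an S4-frame, so not valid in S4, nor in K, T (the same frame is also a K-frame and a T-frame).
S5-tableau for the negation ¬((◇□(¬a ∧ c) → □(¬a ∧ c)) ∨ ¬(¬c ∧ ¬b)):
1. ¬((◇□(¬a ∧ c) → □(¬a ∧ c)) ∨ ¬(¬c ∧ ¬b)), 0
2. ¬(◇□(¬a ∧ c) → □(¬a ∧ c)), 0
3. ¬c ∧ ¬b, 0
4. ◇□(¬a ∧ c), 0
5. ¬□(¬a ∧ c), 0
6. ¬c, 0
7. ¬b, 0
8. □(¬a ∧ c), 1
9. ¬a ∧ c, 0
10. ¬a, 0
11. c, 0
Accessibility: 0R0, 0R1, 1R0, 1R1
Branch closes: c and ¬c both at 0.
Every branch closes (one shown): valid in S5.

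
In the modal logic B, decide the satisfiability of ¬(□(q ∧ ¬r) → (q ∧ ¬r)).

1. ¬(□(q ∧ ¬r) → (q ∧ ¬r)), u
2. □(q ∧ ¬r), u   [¬→-rule on 1]
3. ¬(q ∧ ¬r), u   [¬→-rule on 1]
4. q ∧ ¬r, u   [□-rule on 2 via uRu]
5. q, u   [∧-rule on 4]
6. ¬r, u   [∧-rule on 4]
7. r, u   [¬∧-rule on 3 (branches; this branch)]
Accessibility: uRu
Branch closes: r and ¬r both at u.
(One branch shown.) All branches close.

Unsatisfiable (every branch closes)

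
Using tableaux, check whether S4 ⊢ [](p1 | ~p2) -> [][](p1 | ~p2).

Tableau for the negation ~([](p1 | ~p2) -> [][](p1 | ~p2)):
1. ~([](p1 | ~p2) -> [][](p1 | ~p2)), 0
2. [](p1 | ~p2), 0   [~->-rule on 1]
3. ~[][](p1 | ~p2), 0   [~->-rule on 1]
4. p1 | ~p2, 0   [[]-rule on 2 via 0R0]
5. ~p2, 0   [|-rule on 4 (branches; this branch)]
6. ~[](p1 | ~p2), 1   [~[]-rule on 3: fresh world 1, 0R1]
7. p1 | ~p2, 1   [[]-rule on 2 via 0R1]
8. ~p2, 1   [|-rule on 7 (branches; this branch)]
9. ~(p1 | ~p2), 2   [~[]-rule on 6: fresh world 2, 1R2]
10. ~p1, 2   [~|-rule on 9]
11. p2, 2   [~|-rule on 9]
12. p1 | ~p2, 2   [[]-rule on 2 via 0R2]
13. ~p2, 2   [|-rule on 12 (branches; this branch)]
Accessibility: 0R0, 0R1, 0R2, 1R1, 1R2, 2R2
Branch closes: p2 and ~p2 both at 2.
Every branch of the negation's tableau closes; the branch above is one of them.

Valid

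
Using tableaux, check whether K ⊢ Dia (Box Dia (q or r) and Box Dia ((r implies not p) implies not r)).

No, not valid

Tableau for the negation not Dia (Box Dia (q or r) and Box Dia ((r implies not p) implies not r)):
1. not Dia (Box Dia (q or r) and Box Dia ((r implies not p) implies not r)), w0
The negation has an open branch (countermodel exists).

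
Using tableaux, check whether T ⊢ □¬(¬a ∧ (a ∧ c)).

Tableau for the negation ¬□¬(¬a ∧ (a ∧ c)):
1. ¬□¬(¬a ∧ (a ∧ c)), 0
2. ¬a ∧ (a ∧ c), 1   [¬□-rule on 1: fresh world 1, 0R1]
3. ¬a, 1   [∧-rule on 2]
4. a ∧ c, 1   [∧-rule on 2]
5. a, 1   [∧-rule on 4]
6. c, 1   [∧-rule on 4]
Accessibility: 0R0, 0R1, 1R1
Branch closes: a and ¬a both at 1.
Every branch of the negation's tableau closes; the branch above is one of them.

Valid in T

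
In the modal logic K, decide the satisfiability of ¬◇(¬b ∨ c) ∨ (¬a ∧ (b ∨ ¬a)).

1. ¬◇(¬b ∨ c) ∨ (¬a ∧ (b ∨ ¬a)), 0
2. ¬a ∧ (b ∨ ¬a), 0   [∨-rule on 1 (branches; this branch)]
3. ¬a, 0   [∧-rule on 2]
4. b ∨ ¬a, 0   [∧-rule on 2]

Yes, satisfiable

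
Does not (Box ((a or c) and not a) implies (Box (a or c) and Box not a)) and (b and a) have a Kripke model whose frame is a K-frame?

1. not (Box ((a or c) and not a) implies (Box (a or c) and Box not a)) and (b and a), w0
2. not (Box ((a or c) and not a) implies (Box (a or c) and Box not a)), w0   [and-rule on 1]
3. b and a, w0   [and-rule on 1]
4. Box ((a or c) and not a), w0   [neg-implies-rule on 2]
5. not (Box (a or c) and Box not a), w0   [neg-implies-rule on 2]
6. b, w0   [and-rule on 3]
7. a, w0   [and-rule on 3]
8. not Box (a or c), w0   [neg-and-rule on 5 (branches; this branch)]
9. not (a or c), w1   [neg-Box-rule on 8: fresh world w1, w0Rw1]
10. not a, w1   [neg-or-rule on 9]
11. not c, w1   [neg-or-rule on 9]
12. (a or c) and not a, w1   [Box-rule on 4 via w0Rw1]
13. a or c, w1   [and-rule on 12]
14. c, w1   [or-rule on 13 (branches; this branch)]
Accessibility: w0Rw1
Branch closes: c and not c both at w1.
Every branch closes; the branch above is one of them.

Unsatisfiable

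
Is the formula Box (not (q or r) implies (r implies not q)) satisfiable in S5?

Yes, satisfiable

1. Box (not (q or r) implies (r implies not q)), u
2. not (q or r) implies (r implies not q), u
3. r implies not q, u
4. not q, u
Accessibility: uRu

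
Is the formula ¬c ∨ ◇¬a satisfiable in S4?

Satisfiable (open branch found)

1. ¬c ∨ ◇¬a, w0
2. ◇¬a, w0
3. ¬a, w1
Accessibility: w0Rw0, w0Rw1, w1Rw1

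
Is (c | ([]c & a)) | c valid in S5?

Invalid (countermodel exists)

Tableau for the negation ~((c | ([]c & a)) | c):
1. ~((c | ([]c & a)) | c), 0
2. ~(c | ([]c & a)), 0
3. ~c, 0
4. ~([]c & a), 0
5. ~a, 0
Accessibility: 0R0
The negation has an open branch (countermodel exists).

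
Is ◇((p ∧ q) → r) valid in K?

Not valid

Tableau for the negation ¬◇((p ∧ q) → r):
1. ¬◇((p ∧ q) → r), w0
The negation has an open branch (countermodel exists).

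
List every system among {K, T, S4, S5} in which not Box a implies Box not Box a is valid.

S5-tableau for the negation not (not Box a implies Box not Box a):
1. not (not Box a implies Box not Box a), u
2. not Box a, u
3. not Box not Box a, u
4. not a, v
5. Box a, w
6. a, u
7. a, v
Accessibility: uRu, uRv, uRw, vRu, vRv, vRw, wRu, wRv, wRw
Branch closes: a and not a both at v.
Every branch closes (one shown): valid in S5.
S4-tableau for the negation not (not Box a implies Box not Box a):
1. not (not Box a implies Box not Box a), u
2. not Box a, u
3. not Box not Box a, u
4. not a, v
5. Box a, w
6. a, w
Accessibility: uRu, uRv, uRw, vRv, wRw
Complete open branch: countermodel on an S4-frame, so not valid in S4, nor in K, T (the same frame is also a K-frame and a T-frame).

S5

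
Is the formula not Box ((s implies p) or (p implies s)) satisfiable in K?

1. not Box ((s implies p) or (p implies s)), u
2. not ((s implies p) or (p implies s)), v   [neg-Box-rule on 1: fresh world v, uRv]
3. not (s implies p), v   [neg-or-rule on 2]
4. not (p implies s), v   [neg-or-rule on 2]
5. s, v   [neg-implies-rule on 3]
6. not p, v   [neg-implies-rule on 3]
7. p, v   [neg-implies-rule on 4]
8. not s, v   [neg-implies-rule on 4]
Accessibility: uRv
Branch closes: p and not p both at v.
All branches of the tableau close; one closing branch shown above.

No, unsatisfiable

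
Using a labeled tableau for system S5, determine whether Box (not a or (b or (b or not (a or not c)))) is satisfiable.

Satisfiable

1. Box (not a or (b or (b or not (a or not c)))), 0
2. not a or (b or (b or not (a or not c))), 0
3. b or (b or not (a or not c)), 0
4. b or not (a or not c), 0
5. not (a or not c), 0
6. not a, 0
7. c, 0
Accessibility: 0R0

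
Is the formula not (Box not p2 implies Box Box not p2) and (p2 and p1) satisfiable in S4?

Unsatisfiable (every branch closes)

1. not (Box not p2 implies Box Box not p2) and (p2 and p1), 0
2. not (Box not p2 implies Box Box not p2), 0
3. p2 and p1, 0
4. Box not p2, 0
5. not Box Box not p2, 0
6. p2, 0
7. p1, 0
8. not p2, 0
Accessibility: 0R0
Branch closes: p2 and not p2 both at 0.
All branches of the tableau close; one closing branch shown above.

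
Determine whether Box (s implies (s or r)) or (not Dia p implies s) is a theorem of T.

Tableau for the negation not (Box (s implies (s or r)) or (not Dia p implies s)):
1. not (Box (s implies (s or r)) or (not Dia p implies s)), u
2. not Box (s implies (s or r)), u   [neg-or-rule on 1]
3. not (not Dia p implies s), u   [neg-or-rule on 1]
4. not Dia p, u   [neg-implies-rule on 3]
5. not s, u   [neg-implies-rule on 3]
6. not p, u   [neg-Dia-rule on 4 via uRu]
7. not (s implies (s or r)), v   [neg-Box-rule on 2: fresh world v, uRv]
8. s, v   [neg-implies-rule on 7]
9. not (s or r), v   [neg-implies-rule on 7]
10. not s, v   [neg-or-rule on 9]
11. not r, v   [neg-or-rule on 9]
Accessibility: uRu, uRv, vRv
Branch closes: s and not s both at v.
Every branch of the negation's tableau closes; the branch above is one of them.

Valid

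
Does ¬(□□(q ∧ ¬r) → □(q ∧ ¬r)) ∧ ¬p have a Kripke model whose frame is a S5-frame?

1. ¬(□□(q ∧ ¬r) → □(q ∧ ¬r)) ∧ ¬p, 0
2. ¬(□□(q ∧ ¬r) → □(q ∧ ¬r)), 0
3. ¬p, 0
4. □□(q ∧ ¬r), 0
5. ¬□(q ∧ ¬r), 0
6. □(q ∧ ¬r), 0
7. q ∧ ¬r, 0
8. q, 0
9. ¬r, 0
10. ¬(q ∧ ¬r), 1
11. □(q ∧ ¬r), 1
12. q ∧ ¬r, 1
13. q, 1
14. ¬r, 1
15. r, 1
Accessibility: 0R0, 0R1, 1R0, 1R1
Branch closes: r and ¬r both at 1.
Every branch closes; the branch above is one of them.

No, unsatisfiable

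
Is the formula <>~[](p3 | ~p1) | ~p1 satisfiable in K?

1. <>~[](p3 | ~p1) | ~p1, u
2. ~p1, u

Yes, satisfiable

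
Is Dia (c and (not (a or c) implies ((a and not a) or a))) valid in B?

Tableau for the negation not Dia (c and (not (a or c) implies ((a and not a) or a))):
1. not Dia (c and (not (a or c) implies ((a and not a) or a))), u
2. not (c and (not (a or c) implies ((a and not a) or a))), u
3. not (not (a or c) implies ((a and not a) or a)), u
4. not (a or c), u
5. not ((a and not a) or a), u
6. not a, u
7. not c, u
8. not (a and not a), u
Accessibility: uRu
The negation has an open branch (countermodel exists).

Invalid (countermodel exists)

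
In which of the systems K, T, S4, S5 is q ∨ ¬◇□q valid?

S5

S5-tableau for the negation ¬(q ∨ ¬◇□q):
1. ¬(q ∨ ¬◇□q), u
2. ¬q, u
3. ◇□q, u
4. □q, v
5. q, u
Accessibility: uRu, uRv, vRu, vRv
Branch closes: q and ¬q both at u.
Every branch closes (one shown): valid in S5.
S4-tableau for the negation ¬(q ∨ ¬◇□q):
1. ¬(q ∨ ¬◇□q), u
2. ¬q, u
3. ◇□q, u
4. □q, v
5. q, v
Accessibility: uRu, uRv, vRv
Complete open branch: countermodel on an S4-frame, so not valid in S4, nor in K, T (the same frame is also a K-frame and a T-frame).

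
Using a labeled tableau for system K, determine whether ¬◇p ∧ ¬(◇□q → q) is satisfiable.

Satisfiable

1. ¬◇p ∧ ¬(◇□q → q), u
2. ¬◇p, u
3. ¬(◇□q → q), u
4. ◇□q, u
5. ¬q, u
6. □q, v
7. ¬p, v
Accessibility: uRv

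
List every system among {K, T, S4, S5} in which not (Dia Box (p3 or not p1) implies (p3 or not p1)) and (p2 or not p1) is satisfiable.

K, T, S4

S5-tableau for the formula:
1. not (Dia Box (p3 or not p1) implies (p3 or not p1)) and (p2 or not p1), 0
2. not (Dia Box (p3 or not p1) implies (p3 or not p1)), 0
3. p2 or not p1, 0
4. Dia Box (p3 or not p1), 0
5. not (p3 or not p1), 0
6. not p3, 0
7. p1, 0
8. p2, 0
9. Box (p3 or not p1), 1
10. p3 or not p1, 0
11. p3 or not p1, 1
12. not p1, 0
Accessibility: 0R0, 0R1, 1R0, 1R1
Branch closes: p1 and not p1 both at 0.
Every branch closes (one shown): unsatisfiable in S5.
S4-tableau for the formula:
1. not (Dia Box (p3 or not p1) implies (p3 or not p1)) and (p2 or not p1), 0
2. not (Dia Box (p3 or not p1) implies (p3 or not p1)), 0
3. p2 or not p1, 0
4. Dia Box (p3 or not p1), 0
5. not (p3 or not p1), 0
6. not p3, 0
7. p1, 0
8. p2, 0
9. Box (p3 or not p1), 1
10. p3 or not p1, 1
11. not p1, 1
Accessibility: 0R0, 0R1, 1R1
Complete open branch: satisfiable in S4, hence also in K, T (this S4-model is also a K-model and a T-model).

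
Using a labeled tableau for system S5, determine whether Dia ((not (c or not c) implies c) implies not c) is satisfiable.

Satisfiable (open branch found)

1. Dia ((not (c or not c) implies c) implies not c), 0
2. (not (c or not c) implies c) implies not c, 1
3. not c, 1
Accessibility: 0R0, 0R1, 1R0, 1R1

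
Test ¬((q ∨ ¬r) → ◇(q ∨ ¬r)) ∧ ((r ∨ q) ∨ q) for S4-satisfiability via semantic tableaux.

1. ¬((q ∨ ¬r) → ◇(q ∨ ¬r)) ∧ ((r ∨ q) ∨ q), w0
2. ¬((q ∨ ¬r) → ◇(q ∨ ¬r)), w0
3. (r ∨ q) ∨ q, w0
4. q ∨ ¬r, w0
5. ¬◇(q ∨ ¬r), w0
6. ¬(q ∨ ¬r), w0
7. ¬q, w0
8. r, w0
9. r ∨ q, w0
10. ¬r, w0
Accessibility: w0Rw0
Branch closes: r and ¬r both at w0.
(One branch shown.) All branches close.

Unsatisfiable (every branch closes)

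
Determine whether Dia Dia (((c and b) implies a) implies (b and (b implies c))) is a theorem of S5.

Tableau for the negation not Dia Dia (((c and b) implies a) implies (b and (b implies c))):
1. not Dia Dia (((c and b) implies a) implies (b and (b implies c))), w0
2. not Dia (((c and b) implies a) implies (b and (b implies c))), w0
3. not (((c and b) implies a) implies (b and (b implies c))), w0
4. (c and b) implies a, w0
5. not (b and (b implies c)), w0
6. a, w0
7. not (b implies c), w0
8. b, w0
9. not c, w0
Accessibility: w0Rw0
The negation has an open branch (countermodel exists).

Invalid (countermodel exists)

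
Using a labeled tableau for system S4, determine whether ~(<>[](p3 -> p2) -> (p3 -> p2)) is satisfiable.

1. ~(<>[](p3 -> p2) -> (p3 -> p2)), 0
2. <>[](p3 -> p2), 0   [~->-rule on 1]
3. ~(p3 -> p2), 0   [~->-rule on 1]
4. p3, 0   [~->-rule on 3]
5. ~p2, 0   [~->-rule on 3]
6. [](p3 -> p2), 1   [<>-rule on 2: fresh world 1, 0R1]
7. p3 -> p2, 1   [[]-rule on 6 via 1R1]
8. p2, 1   [->-rule on 7 (branches; this branch)]
Accessibility: 0R0, 0R1, 1R1

Satisfiable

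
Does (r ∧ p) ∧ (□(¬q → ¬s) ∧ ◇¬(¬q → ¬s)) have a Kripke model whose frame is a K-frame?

Unsatisfiable (every branch closes)

1. (r ∧ p) ∧ (□(¬q → ¬s) ∧ ◇¬(¬q → ¬s)), w0
2. r ∧ p, w0   [∧-rule on 1]
3. □(¬q → ¬s) ∧ ◇¬(¬q → ¬s), w0   [∧-rule on 1]
4. r, w0   [∧-rule on 2]
5. p, w0   [∧-rule on 2]
6. □(¬q → ¬s), w0   [∧-rule on 3]
7. ◇¬(¬q → ¬s), w0   [∧-rule on 3]
8. ¬(¬q → ¬s), w1   [◇-rule on 7: fresh world w1, w0Rw1]
9. ¬q, w1   [¬→-rule on 8]
10. s, w1   [¬→-rule on 8]
11. ¬q → ¬s, w1   [□-rule on 6 via w0Rw1]
12. ¬s, w1   [→-rule on 11 (branches; this branch)]
Accessibility: w0Rw1
Branch closes: s and ¬s both at w1.
All branches of the tableau close; one closing branch shown above.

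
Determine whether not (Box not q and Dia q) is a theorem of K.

Yes, valid

Tableau for the negation Box not q and Dia q:
1. Box not q and Dia q, u
2. Box not q, u   [and-rule on 1]
3. Dia q, u   [and-rule on 1]
4. q, v   [Dia-rule on 3: fresh world v, uRv]
5. not q, v   [Box-rule on 2 via uRv]
Accessibility: uRv
Branch closes: q and not q both at v.
Every branch of the negation's tableau closes; the branch above is one of them.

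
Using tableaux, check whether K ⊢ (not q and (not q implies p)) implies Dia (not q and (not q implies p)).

Not valid

Tableau for the negation not ((not q and (not q implies p)) implies Dia (not q and (not q implies p))):
1. not ((not q and (not q implies p)) implies Dia (not q and (not q implies p))), u
2. not q and (not q implies p), u   [neg-implies-rule on 1]
3. not Dia (not q and (not q implies p)), u   [neg-implies-rule on 1]
4. not q, u   [and-rule on 2]
5. not q implies p, u   [and-rule on 2]
6. p, u   [implies-rule on 5 (branches; this branch)]
The negation has an open branch (countermodel exists).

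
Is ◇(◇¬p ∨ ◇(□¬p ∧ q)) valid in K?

Tableau for the negation ¬◇(◇¬p ∨ ◇(□¬p ∧ q)):
1. ¬◇(◇¬p ∨ ◇(□¬p ∧ q)), u
The negation has an open branch (countermodel exists).

No, not valid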